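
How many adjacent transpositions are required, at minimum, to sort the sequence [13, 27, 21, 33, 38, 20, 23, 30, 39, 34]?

Minimum adjacent swaps = number of inversions (each swap of adjacent out-of-order elements removes one inversion and no swap can remove more).
Count inversions — for each element, later elements that are smaller:
13: none → 0
27: 21, 20, 23 → 3
21: 20 → 1
33: 20, 23, 30 → 3
38: 20, 23, 30, 34 → 4
20: none → 0
23: none → 0
30: none → 0
39: 34 → 1
34: none → 0
Total inversions: 0 + 3 + 1 + 3 + 4 + 0 + 0 + 0 + 1 + 0 = 12

12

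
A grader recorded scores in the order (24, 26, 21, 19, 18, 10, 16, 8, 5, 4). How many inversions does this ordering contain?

43

Element-by-element contributions:
24 → 21, 19, 18, 10, 16, 8, 5, 4 → 8
26 → 21, 19, 18, 10, 16, 8, 5, 4 → 8
21 → 19, 18, 10, 16, 8, 5, 4 → 7
19 → 18, 10, 16, 8, 5, 4 → 6
18 → 10, 16, 8, 5, 4 → 5
10 → 8, 5, 4 → 3
16 → 8, 5, 4 → 3
8 → 5, 4 → 2
5 → 4 → 1
4 → none → 0
Sum: 8 + 8 + 7 + 6 + 5 + 3 + 3 + 2 + 1 + 0 = 43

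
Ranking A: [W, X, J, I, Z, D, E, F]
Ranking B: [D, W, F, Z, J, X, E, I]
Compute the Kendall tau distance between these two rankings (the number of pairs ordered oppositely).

Assign each item its position (1..8) in the first ordering, then rewrite the second ordering as that position sequence:
positions: W→1, X→2, J→3, I→4, Z→5, D→6, E→7, F→8
second ordering as positions: [6, 1, 8, 5, 3, 2, 7, 4]
Discordant pairs = inversions in this position sequence.
6: 1, 5, 3, 2, 4 → 5
1: 0
8: 5, 3, 2, 7, 4 → 5
5: 3, 2, 4 → 3
3: 2 → 1
2: 0
7: 4 → 1
4: 0
Total: 5 + 0 + 5 + 3 + 1 + 0 + 1 + 0 = 15

15 discordant pairs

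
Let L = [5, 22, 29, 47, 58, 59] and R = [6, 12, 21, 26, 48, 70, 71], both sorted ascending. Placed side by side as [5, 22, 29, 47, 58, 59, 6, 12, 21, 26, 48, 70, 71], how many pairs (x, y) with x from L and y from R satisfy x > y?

Split inversions: 21

Take each right-half value and tally the left-half values above it:
r = 6: 22, 29, 47, 58, 59 → 5
r = 12: 22, 29, 47, 58, 59 → 5
r = 21: 22, 29, 47, 58, 59 → 5
r = 26: 29, 47, 58, 59 → 4
r = 48: 58, 59 → 2
r = 70: none → 0
r = 71: none → 0
Cross-inversions: 5 + 5 + 5 + 4 + 2 + 0 + 0 = 21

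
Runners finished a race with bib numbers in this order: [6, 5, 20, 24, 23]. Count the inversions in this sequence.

For each element, count later entries that are smaller:
6 → 5 → 1
5 → none → 0
20 → none → 0
24 → 23 → 1
23 → none → 0
Sum: 1 + 0 + 0 + 1 + 0 = 2

2 inversions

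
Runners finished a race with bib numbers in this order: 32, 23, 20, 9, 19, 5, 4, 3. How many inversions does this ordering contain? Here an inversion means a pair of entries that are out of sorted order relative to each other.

27 inversions

Element-by-element contributions:
32 → 23, 20, 9, 19, 5, 4, 3 → 7
23 → 20, 9, 19, 5, 4, 3 → 6
20 → 9, 19, 5, 4, 3 → 5
9 → 5, 4, 3 → 3
19 → 5, 4, 3 → 3
5 → 4, 3 → 2
4 → 3 → 1
3 → none → 0
Sum: 7 + 6 + 5 + 3 + 3 + 2 + 1 + 0 = 27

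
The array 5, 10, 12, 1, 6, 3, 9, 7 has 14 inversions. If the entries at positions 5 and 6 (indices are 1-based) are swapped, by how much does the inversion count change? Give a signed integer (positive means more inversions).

Positions 5 and 6 hold 6 and 3; after swapping, the array is [5, 10, 12, 1, 3, 6, 9, 7].
Element-by-element contributions:
5 → 1, 3 → 2
10 → 1, 3, 6, 9, 7 → 5
12 → 1, 3, 6, 9, 7 → 5
1 → none → 0
3 → none → 0
6 → none → 0
9 → 7 → 1
7 → none → 0
Sum: 2 + 5 + 5 + 0 + 0 + 0 + 1 + 0 = 13
Change: 13 − 14 = -1

-1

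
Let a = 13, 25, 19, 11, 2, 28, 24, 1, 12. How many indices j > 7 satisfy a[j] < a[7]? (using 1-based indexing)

2 such elements

The element at index 7 is 24.
Elements after it: 1, 12
Those smaller than 24: 1, 12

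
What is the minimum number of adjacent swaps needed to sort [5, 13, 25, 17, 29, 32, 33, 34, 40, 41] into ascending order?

1 swap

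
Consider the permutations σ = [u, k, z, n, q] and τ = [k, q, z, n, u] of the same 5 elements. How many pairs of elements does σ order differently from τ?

6 discordant pairs

Assign each item its position (1..5) in the first ordering, then rewrite the second ordering as that position sequence:
positions: u→1, k→2, z→3, n→4, q→5
second ordering as positions: [2, 5, 3, 4, 1]
Discordant pairs = inversions in this position sequence.
2: 1 → 1
5: 3, 4, 1 → 3
3: 1 → 1
4: 1 → 1
1: 0
Total: 1 + 3 + 1 + 1 + 0 = 6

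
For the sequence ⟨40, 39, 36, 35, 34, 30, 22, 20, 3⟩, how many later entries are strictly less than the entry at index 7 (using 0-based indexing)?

The element at index 7 is 20.
Elements after it: 3
Those smaller than 20: 3

1 such element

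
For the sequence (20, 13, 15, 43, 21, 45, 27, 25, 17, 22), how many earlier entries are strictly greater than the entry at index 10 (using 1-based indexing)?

The element at index 10 is 22.
Elements before it: 20, 13, 15, 43, 21, 45, 27, 25, 17
Those larger than 22: 43, 45, 27, 25

4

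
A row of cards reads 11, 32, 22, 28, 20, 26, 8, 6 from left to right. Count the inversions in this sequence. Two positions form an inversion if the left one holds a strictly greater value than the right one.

Element-by-element contributions:
11: 2
32: 6
22: 3
28: 4
20: 2
26: 2
8: 1
6: 0
Sum: 2 + 6 + 3 + 4 + 2 + 2 + 1 + 0 = 20

Out-of-order pairs: 20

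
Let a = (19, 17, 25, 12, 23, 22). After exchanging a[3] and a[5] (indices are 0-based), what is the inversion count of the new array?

Positions 3 and 5 hold 12 and 22; after swapping, the array is [19, 17, 25, 22, 23, 12].
For each element, count later entries that are smaller:
19: 2
17: 1
25: 3
22: 1
23: 1
12: 0
Sum: 2 + 1 + 3 + 1 + 1 + 0 = 8

8 inversions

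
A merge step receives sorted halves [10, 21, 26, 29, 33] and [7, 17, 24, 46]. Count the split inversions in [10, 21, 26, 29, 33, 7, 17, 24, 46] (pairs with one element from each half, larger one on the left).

For each element r of the right run, count left-run elements greater than r:
r = 7: 10, 21, 26, 29, 33 → 5
r = 17: 21, 26, 29, 33 → 4
r = 24: 26, 29, 33 → 3
r = 46: none → 0
Cross-inversions: 5 + 4 + 3 + 0 = 12

12 cross-inversions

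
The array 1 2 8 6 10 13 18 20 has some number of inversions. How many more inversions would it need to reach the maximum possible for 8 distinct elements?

Maximum inversions for 8 distinct elements is C(8, 2) = 8·7/2 = 28.
Current inversions — for each element, count later smaller elements:
1: 0
2: 0
8: 1
6: 0
10: 0
13: 0
18: 0
20: 0
Current total: 0 + 0 + 1 + 0 + 0 + 0 + 0 + 0 = 1
Shortfall: 28 − 1 = 27

27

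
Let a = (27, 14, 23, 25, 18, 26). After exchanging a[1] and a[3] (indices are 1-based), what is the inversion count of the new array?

6 inversions

Positions 1 and 3 hold 27 and 23; after swapping, the array is [23, 14, 27, 25, 18, 26].
Sweep left to right; for each value list the smaller values that follow it:
23: 2
14: 0
27: 3
25: 1
18: 0
26: 0
Sum: 2 + 0 + 3 + 1 + 0 + 0 = 6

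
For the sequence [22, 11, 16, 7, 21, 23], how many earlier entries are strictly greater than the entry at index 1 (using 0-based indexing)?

The element at index 1 is 11.
Elements before it: 22
Those larger than 11: 22

1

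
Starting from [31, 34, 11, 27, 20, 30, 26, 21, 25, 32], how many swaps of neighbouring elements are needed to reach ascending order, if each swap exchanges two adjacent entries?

24 adjacent swaps

The minimum number of adjacent swaps to sort an array equals its inversion count, since every such swap removes exactly one inversion.
Count inversions — for each element, later elements that are smaller:
31: 11, 27, 20, 30, 26, 21, 25 → 7
34: 11, 27, 20, 30, 26, 21, 25, 32 → 8
11: none → 0
27: 20, 26, 21, 25 → 4
20: none → 0
30: 26, 21, 25 → 3
26: 21, 25 → 2
21: none → 0
25: none → 0
32: none → 0
Total inversions: 7 + 8 + 0 + 4 + 0 + 3 + 2 + 0 + 0 + 0 = 24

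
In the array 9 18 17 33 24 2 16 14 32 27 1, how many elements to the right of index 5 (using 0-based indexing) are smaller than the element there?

1

The element at index 5 is 2.
Elements after it: 16, 14, 32, 27, 1
Those smaller than 2: 1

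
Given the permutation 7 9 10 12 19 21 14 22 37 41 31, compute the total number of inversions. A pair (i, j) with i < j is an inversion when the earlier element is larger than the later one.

Sweep left to right; for each value list the smaller values that follow it:
7: 0
9: 0
10: 0
12: 0
19: 1
21: 1
14: 0
22: 0
37: 1
41: 1
31: 0
Sum: 0 + 0 + 0 + 0 + 1 + 1 + 0 + 0 + 1 + 1 + 0 = 4

4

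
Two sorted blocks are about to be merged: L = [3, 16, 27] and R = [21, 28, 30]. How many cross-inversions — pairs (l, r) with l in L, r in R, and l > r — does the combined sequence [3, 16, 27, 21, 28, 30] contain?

1

For each element r of the right run, count left-run elements greater than r:
r = 21: 27 → 1
r = 28: none → 0
r = 30: none → 0
Cross-inversions: 1 + 0 + 0 = 1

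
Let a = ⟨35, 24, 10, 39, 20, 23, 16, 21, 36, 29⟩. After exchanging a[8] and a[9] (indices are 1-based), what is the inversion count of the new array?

23

Positions 8 and 9 hold 21 and 36; after swapping, the array is [35, 24, 10, 39, 20, 23, 16, 36, 21, 29].
Sweep left to right; for each value list the smaller values that follow it:
35 → 24, 10, 20, 23, 16, 21, 29 → 7
24 → 10, 20, 23, 16, 21 → 5
10 → none → 0
39 → 20, 23, 16, 36, 21, 29 → 6
20 → 16 → 1
23 → 16, 21 → 2
16 → none → 0
36 → 21, 29 → 2
21 → none → 0
29 → none → 0
Sum: 7 + 5 + 0 + 6 + 1 + 2 + 0 + 2 + 0 + 0 = 23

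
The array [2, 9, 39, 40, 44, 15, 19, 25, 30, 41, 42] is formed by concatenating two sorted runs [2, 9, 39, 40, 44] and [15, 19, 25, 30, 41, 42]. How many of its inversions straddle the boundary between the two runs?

14

Take each right-half value and tally the left-half values above it:
r = 15: 39, 40, 44 → 3
r = 19: 39, 40, 44 → 3
r = 25: 39, 40, 44 → 3
r = 30: 39, 40, 44 → 3
r = 41: 44 → 1
r = 42: 44 → 1
Cross-inversions: 3 + 3 + 3 + 3 + 1 + 1 = 14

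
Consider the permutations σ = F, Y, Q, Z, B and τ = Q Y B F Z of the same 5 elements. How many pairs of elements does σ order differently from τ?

Assign each item its position (1..5) in the first ordering, then rewrite the second ordering as that position sequence:
positions: F→1, Y→2, Q→3, Z→4, B→5
second ordering as positions: [3, 2, 5, 1, 4]
Discordant pairs = inversions in this position sequence.
3: 2, 1 → 2
2: 1 → 1
5: 1, 4 → 2
1: 0
4: 0
Total: 2 + 1 + 2 + 0 + 0 = 5

Discordant pairs: 5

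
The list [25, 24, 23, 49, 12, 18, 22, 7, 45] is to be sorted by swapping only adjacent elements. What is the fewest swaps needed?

Adjacent swaps: 23

Each adjacent swap fixes exactly one inversion, so the minimum swap count equals the number of inversions.
Count inversions — for each element, later elements that are smaller:
25: 24, 23, 12, 18, 22, 7 → 6
24: 23, 12, 18, 22, 7 → 5
23: 12, 18, 22, 7 → 4
49: 12, 18, 22, 7, 45 → 5
12: 7 → 1
18: 7 → 1
22: 7 → 1
7: none → 0
45: none → 0
Total inversions: 6 + 5 + 4 + 5 + 1 + 1 + 1 + 0 + 0 = 23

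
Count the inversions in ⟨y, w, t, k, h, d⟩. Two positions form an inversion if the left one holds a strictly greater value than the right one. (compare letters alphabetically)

15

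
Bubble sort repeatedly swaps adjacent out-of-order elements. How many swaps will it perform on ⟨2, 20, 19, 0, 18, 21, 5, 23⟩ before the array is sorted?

10

Each adjacent swap fixes exactly one inversion, so the minimum swap count equals the number of inversions.
Count inversions — for each element, later elements that are smaller:
2: 0 → 1
20: 19, 0, 18, 5 → 4
19: 0, 18, 5 → 3
0: none → 0
18: 5 → 1
21: 5 → 1
5: none → 0
23: none → 0
Total inversions: 1 + 4 + 3 + 0 + 1 + 1 + 0 + 0 = 10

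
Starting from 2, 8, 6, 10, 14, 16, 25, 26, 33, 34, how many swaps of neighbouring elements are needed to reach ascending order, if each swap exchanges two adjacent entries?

1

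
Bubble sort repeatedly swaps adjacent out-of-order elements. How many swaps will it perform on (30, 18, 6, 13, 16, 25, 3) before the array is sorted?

The minimum number of adjacent swaps to sort an array equals its inversion count, since every such swap removes exactly one inversion.
Count inversions — for each element, later elements that are smaller:
30: 18, 6, 13, 16, 25, 3 → 6
18: 6, 13, 16, 3 → 4
6: 3 → 1
13: 3 → 1
16: 3 → 1
25: 3 → 1
3: none → 0
Total inversions: 6 + 4 + 1 + 1 + 1 + 1 + 0 = 14

Swaps: 14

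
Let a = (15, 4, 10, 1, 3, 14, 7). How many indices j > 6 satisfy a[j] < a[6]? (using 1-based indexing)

1

The element at index 6 is 14.
Elements after it: 7
Those smaller than 14: 7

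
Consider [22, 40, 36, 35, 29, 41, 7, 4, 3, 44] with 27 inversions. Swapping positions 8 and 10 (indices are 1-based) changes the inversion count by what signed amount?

Positions 8 and 10 hold 4 and 44; after swapping, the array is [22, 40, 36, 35, 29, 41, 7, 44, 3, 4].
Sweep left to right; for each value list the smaller values that follow it:
22 → 7, 3, 4 → 3
40 → 36, 35, 29, 7, 3, 4 → 6
36 → 35, 29, 7, 3, 4 → 5
35 → 29, 7, 3, 4 → 4
29 → 7, 3, 4 → 3
41 → 7, 3, 4 → 3
7 → 3, 4 → 2
44 → 3, 4 → 2
3 → none → 0
4 → none → 0
Sum: 3 + 6 + 5 + 4 + 3 + 3 + 2 + 2 + 0 + 0 = 28
Change: 28 − 27 = +1

+1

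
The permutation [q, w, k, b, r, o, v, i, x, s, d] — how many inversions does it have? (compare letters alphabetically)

28

For each element, count later entries that are smaller:
q: 5
w: 8
k: 3
b: 0
r: 3
o: 2
v: 3
i: 1
x: 2
s: 1
d: 0
Sum: 5 + 8 + 3 + 0 + 3 + 2 + 3 + 1 + 2 + 1 + 0 = 28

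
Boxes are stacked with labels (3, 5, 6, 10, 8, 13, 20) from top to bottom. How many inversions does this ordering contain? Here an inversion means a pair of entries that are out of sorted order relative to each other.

1 inversion

Sweep left to right; for each value list the smaller values that follow it:
3: 0
5: 0
6: 0
10: 1
8: 0
13: 0
20: 0
Sum: 0 + 0 + 0 + 1 + 0 + 0 + 0 = 1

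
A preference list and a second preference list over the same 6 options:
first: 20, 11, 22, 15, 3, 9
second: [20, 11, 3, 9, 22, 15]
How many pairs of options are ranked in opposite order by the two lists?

Assign each item its position (1..6) in the first ordering, then rewrite the second ordering as that position sequence:
positions: 20→1, 11→2, 22→3, 15→4, 3→5, 9→6
second ordering as positions: [1, 2, 5, 6, 3, 4]
Discordant pairs = inversions in this position sequence.
1: 0
2: 0
5: 3, 4 → 2
6: 3, 4 → 2
3: 0
4: 0
Total: 0 + 0 + 2 + 2 + 0 + 0 = 4

4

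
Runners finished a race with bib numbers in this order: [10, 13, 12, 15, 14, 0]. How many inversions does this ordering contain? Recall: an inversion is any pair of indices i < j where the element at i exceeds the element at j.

7

Listing every pair i<j with a[i]>a[j] (using 0-based positions):
(0,5): 10 > 0
(1,2): 13 > 12
(1,5): 13 > 0
(2,5): 12 > 0
(3,4): 15 > 14
(3,5): 15 > 0
(4,5): 14 > 0
That's 7 pairs.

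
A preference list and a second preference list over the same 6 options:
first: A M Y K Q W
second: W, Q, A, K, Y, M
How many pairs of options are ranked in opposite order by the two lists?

Pairs: 12

Assign each item its position (1..6) in the first ordering, then rewrite the second ordering as that position sequence:
positions: A→1, M→2, Y→3, K→4, Q→5, W→6
second ordering as positions: [6, 5, 1, 4, 3, 2]
Discordant pairs = inversions in this position sequence.
6: 5, 1, 4, 3, 2 → 5
5: 1, 4, 3, 2 → 4
1: 0
4: 3, 2 → 2
3: 2 → 1
2: 0
Total: 5 + 4 + 0 + 2 + 1 + 0 = 12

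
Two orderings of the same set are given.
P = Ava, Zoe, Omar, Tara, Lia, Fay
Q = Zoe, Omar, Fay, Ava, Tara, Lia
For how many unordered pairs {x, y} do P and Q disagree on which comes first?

Disagreeing pairs: 5

Assign each item its position (1..6) in the first ordering, then rewrite the second ordering as that position sequence:
positions: Ava→1, Zoe→2, Omar→3, Tara→4, Lia→5, Fay→6
second ordering as positions: [2, 3, 6, 1, 4, 5]
Discordant pairs = inversions in this position sequence.
2: 1 → 1
3: 1 → 1
6: 1, 4, 5 → 3
1: 0
4: 0
5: 0
Total: 1 + 1 + 3 + 0 + 0 + 0 = 5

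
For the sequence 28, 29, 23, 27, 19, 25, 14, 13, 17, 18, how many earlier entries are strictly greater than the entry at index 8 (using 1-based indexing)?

The element at index 8 is 13.
Elements before it: 28, 29, 23, 27, 19, 25, 14
Those larger than 13: 28, 29, 23, 27, 19, 25, 14

7 such elements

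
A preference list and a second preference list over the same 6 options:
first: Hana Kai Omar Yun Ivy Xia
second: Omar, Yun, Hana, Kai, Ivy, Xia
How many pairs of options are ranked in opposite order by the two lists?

4

Assign each item its position (1..6) in the first ordering, then rewrite the second ordering as that position sequence:
positions: Hana→1, Kai→2, Omar→3, Yun→4, Ivy→5, Xia→6
second ordering as positions: [3, 4, 1, 2, 5, 6]
Discordant pairs = inversions in this position sequence.
3: 1, 2 → 2
4: 1, 2 → 2
1: 0
2: 0
5: 0
6: 0
Total: 2 + 2 + 0 + 0 + 0 + 0 = 4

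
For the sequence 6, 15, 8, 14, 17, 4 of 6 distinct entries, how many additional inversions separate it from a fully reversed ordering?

8 inversions short

Maximum inversions for 6 distinct elements is C(6, 2) = 6·5/2 = 15.
Current inversions — for each element, count later smaller elements:
6: 1
15: 3
8: 1
14: 1
17: 1
4: 0
Current total: 1 + 3 + 1 + 1 + 1 + 0 = 7
Shortfall: 15 − 7 = 8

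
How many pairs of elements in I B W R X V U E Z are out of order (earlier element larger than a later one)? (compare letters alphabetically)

13 inversions

For each element, count later entries that are smaller:
I → B, E → 2
B → none → 0
W → R, V, U, E → 4
R → E → 1
X → V, U, E → 3
V → U, E → 2
U → E → 1
E → none → 0
Z → none → 0
Sum: 2 + 0 + 4 + 1 + 3 + 2 + 1 + 0 + 0 = 13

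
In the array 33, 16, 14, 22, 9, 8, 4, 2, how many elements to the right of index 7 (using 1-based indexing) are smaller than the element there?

1

The element at index 7 is 4.
Elements after it: 2
Those smaller than 4: 2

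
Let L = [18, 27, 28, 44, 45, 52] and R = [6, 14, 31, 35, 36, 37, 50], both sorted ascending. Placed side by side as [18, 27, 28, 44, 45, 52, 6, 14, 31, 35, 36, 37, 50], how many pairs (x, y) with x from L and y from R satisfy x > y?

For each element r of the right run, count left-run elements greater than r:
r = 6: 18, 27, 28, 44, 45, 52 → 6
r = 14: 18, 27, 28, 44, 45, 52 → 6
r = 31: 44, 45, 52 → 3
r = 35: 44, 45, 52 → 3
r = 36: 44, 45, 52 → 3
r = 37: 44, 45, 52 → 3
r = 50: 52 → 1
Cross-inversions: 6 + 6 + 3 + 3 + 3 + 3 + 1 = 25

25 cross-inversions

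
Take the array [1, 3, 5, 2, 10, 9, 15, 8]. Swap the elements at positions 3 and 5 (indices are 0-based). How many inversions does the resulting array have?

Positions 3 and 5 hold 2 and 9; after swapping, the array is [1, 3, 5, 9, 10, 2, 15, 8].
Element-by-element contributions:
1 → none → 0
3 → 2 → 1
5 → 2 → 1
9 → 2, 8 → 2
10 → 2, 8 → 2
2 → none → 0
15 → 8 → 1
8 → none → 0
Sum: 0 + 1 + 1 + 2 + 2 + 0 + 1 + 0 = 7

There are 7 inversions.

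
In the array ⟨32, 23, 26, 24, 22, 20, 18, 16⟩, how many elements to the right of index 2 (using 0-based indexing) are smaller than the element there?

The element at index 2 is 26.
Elements after it: 24, 22, 20, 18, 16
Those smaller than 26: 24, 22, 20, 18, 16

5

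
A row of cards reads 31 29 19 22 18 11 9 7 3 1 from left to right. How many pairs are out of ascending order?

44

For each element, count later entries that are smaller:
31 → 29, 19, 22, 18, 11, 9, 7, 3, 1 → 9
29 → 19, 22, 18, 11, 9, 7, 3, 1 → 8
19 → 18, 11, 9, 7, 3, 1 → 6
22 → 18, 11, 9, 7, 3, 1 → 6
18 → 11, 9, 7, 3, 1 → 5
11 → 9, 7, 3, 1 → 4
9 → 7, 3, 1 → 3
7 → 3, 1 → 2
3 → 1 → 1
1 → none → 0
Sum: 9 + 8 + 6 + 6 + 5 + 4 + 3 + 2 + 1 + 0 = 44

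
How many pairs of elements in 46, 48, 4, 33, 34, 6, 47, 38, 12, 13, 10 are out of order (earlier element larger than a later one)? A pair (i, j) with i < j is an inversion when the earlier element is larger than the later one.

34

For each element, count later entries that are smaller:
46: 8
48: 9
4: 0
33: 4
34: 4
6: 0
47: 4
38: 3
12: 1
13: 1
10: 0
Sum: 8 + 9 + 0 + 4 + 4 + 0 + 4 + 3 + 1 + 1 + 0 = 34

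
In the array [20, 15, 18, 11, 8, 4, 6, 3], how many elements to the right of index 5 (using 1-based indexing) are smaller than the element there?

3

The element at index 5 is 8.
Elements after it: 4, 6, 3
Those smaller than 8: 4, 6, 3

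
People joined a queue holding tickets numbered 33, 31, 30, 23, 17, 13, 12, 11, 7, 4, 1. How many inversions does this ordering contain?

55 out-of-order pairs

Element-by-element contributions:
33: 10
31: 9
30: 8
23: 7
17: 6
13: 5
12: 4
11: 3
7: 2
4: 1
1: 0
Sum: 10 + 9 + 8 + 7 + 6 + 5 + 4 + 3 + 2 + 1 + 0 = 55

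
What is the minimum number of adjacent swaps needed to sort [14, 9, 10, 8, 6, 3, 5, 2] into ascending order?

The minimum number of adjacent swaps to sort an array equals its inversion count, since every such swap removes exactly one inversion.
Count inversions — for each element, later elements that are smaller:
14: 9, 10, 8, 6, 3, 5, 2 → 7
9: 8, 6, 3, 5, 2 → 5
10: 8, 6, 3, 5, 2 → 5
8: 6, 3, 5, 2 → 4
6: 3, 5, 2 → 3
3: 2 → 1
5: 2 → 1
2: none → 0
Total inversions: 7 + 5 + 5 + 4 + 3 + 1 + 1 + 0 = 26

26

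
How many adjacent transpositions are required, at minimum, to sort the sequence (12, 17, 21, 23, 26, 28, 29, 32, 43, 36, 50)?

There is 1 swap.

Minimum adjacent swaps = number of inversions (each swap of adjacent out-of-order elements removes one inversion and no swap can remove more).
Count inversions — for each element, later elements that are smaller:
12: none → 0
17: none → 0
21: none → 0
23: none → 0
26: none → 0
28: none → 0
29: none → 0
32: none → 0
43: 36 → 1
36: none → 0
50: none → 0
Total inversions: 0 + 0 + 0 + 0 + 0 + 0 + 0 + 0 + 1 + 0 + 0 = 1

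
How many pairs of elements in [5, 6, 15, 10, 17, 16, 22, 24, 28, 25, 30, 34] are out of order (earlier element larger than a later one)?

Count, for each position, how many later elements it exceeds:
5: 0
6: 0
15: 1
10: 0
17: 1
16: 0
22: 0
24: 0
28: 1
25: 0
30: 0
34: 0
Sum: 0 + 0 + 1 + 0 + 1 + 0 + 0 + 0 + 1 + 0 + 0 + 0 = 3

3 out-of-order pairs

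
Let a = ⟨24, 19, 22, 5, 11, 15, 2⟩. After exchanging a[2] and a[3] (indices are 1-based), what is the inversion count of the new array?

Positions 2 and 3 hold 19 and 22; after swapping, the array is [24, 22, 19, 5, 11, 15, 2].
Element-by-element contributions:
24 → 22, 19, 5, 11, 15, 2 → 6
22 → 19, 5, 11, 15, 2 → 5
19 → 5, 11, 15, 2 → 4
5 → 2 → 1
11 → 2 → 1
15 → 2 → 1
2 → none → 0
Sum: 6 + 5 + 4 + 1 + 1 + 1 + 0 = 18

Inversions: 18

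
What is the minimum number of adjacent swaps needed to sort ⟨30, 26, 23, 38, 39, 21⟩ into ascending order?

8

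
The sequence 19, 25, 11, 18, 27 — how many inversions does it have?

4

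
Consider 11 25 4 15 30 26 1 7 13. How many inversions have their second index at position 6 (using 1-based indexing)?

1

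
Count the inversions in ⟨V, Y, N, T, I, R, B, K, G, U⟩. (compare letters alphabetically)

Count, for each position, how many later elements it exceeds:
V: 8
Y: 8
N: 4
T: 5
I: 2
R: 3
B: 0
K: 1
G: 0
U: 0
Sum: 8 + 8 + 4 + 5 + 2 + 3 + 0 + 1 + 0 + 0 = 31

31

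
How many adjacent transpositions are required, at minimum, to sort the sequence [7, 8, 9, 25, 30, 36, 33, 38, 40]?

1

Minimum adjacent swaps = number of inversions (each swap of adjacent out-of-order elements removes one inversion and no swap can remove more).
Count inversions — for each element, later elements that are smaller:
7: none → 0
8: none → 0
9: none → 0
25: none → 0
30: none → 0
36: 33 → 1
33: none → 0
38: none → 0
40: none → 0
Total inversions: 0 + 0 + 0 + 0 + 0 + 1 + 0 + 0 + 0 = 1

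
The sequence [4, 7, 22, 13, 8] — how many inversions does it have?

3

Element-by-element contributions:
4 → none → 0
7 → none → 0
22 → 13, 8 → 2
13 → 8 → 1
8 → none → 0
Sum: 0 + 0 + 2 + 1 + 0 = 3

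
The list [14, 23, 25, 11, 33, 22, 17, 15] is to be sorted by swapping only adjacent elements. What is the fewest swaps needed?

Each adjacent swap fixes exactly one inversion, so the minimum swap count equals the number of inversions.
Count inversions — for each element, later elements that are smaller:
14: 11 → 1
23: 11, 22, 17, 15 → 4
25: 11, 22, 17, 15 → 4
11: none → 0
33: 22, 17, 15 → 3
22: 17, 15 → 2
17: 15 → 1
15: none → 0
Total inversions: 1 + 4 + 4 + 0 + 3 + 2 + 1 + 0 = 15

15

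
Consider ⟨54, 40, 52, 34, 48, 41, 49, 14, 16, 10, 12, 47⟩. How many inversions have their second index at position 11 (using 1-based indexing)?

9 such elements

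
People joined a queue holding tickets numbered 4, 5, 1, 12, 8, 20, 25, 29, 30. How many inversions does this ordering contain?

For each element, count later entries that are smaller:
4 → 1 → 1
5 → 1 → 1
1 → none → 0
12 → 8 → 1
8 → none → 0
20 → none → 0
25 → none → 0
29 → none → 0
30 → none → 0
Sum: 1 + 1 + 0 + 1 + 0 + 0 + 0 + 0 + 0 = 3

3 out-of-order pairs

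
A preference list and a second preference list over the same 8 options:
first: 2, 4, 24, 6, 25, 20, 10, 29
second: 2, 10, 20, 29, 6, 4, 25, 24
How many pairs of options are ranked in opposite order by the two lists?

Assign each item its position (1..8) in the first ordering, then rewrite the second ordering as that position sequence:
positions: 2→1, 4→2, 24→3, 6→4, 25→5, 20→6, 10→7, 29→8
second ordering as positions: [1, 7, 6, 8, 4, 2, 5, 3]
Discordant pairs = inversions in this position sequence.
1: 0
7: 6, 4, 2, 5, 3 → 5
6: 4, 2, 5, 3 → 4
8: 4, 2, 5, 3 → 4
4: 2, 3 → 2
2: 0
5: 3 → 1
3: 0
Total: 0 + 5 + 4 + 4 + 2 + 0 + 1 + 0 = 16

16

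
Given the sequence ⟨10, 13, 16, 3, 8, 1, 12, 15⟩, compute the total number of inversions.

Element-by-element contributions:
10: 3
13: 4
16: 5
3: 1
8: 1
1: 0
12: 0
15: 0
Sum: 3 + 4 + 5 + 1 + 1 + 0 + 0 + 0 = 14

There are 14 out-of-order pairs.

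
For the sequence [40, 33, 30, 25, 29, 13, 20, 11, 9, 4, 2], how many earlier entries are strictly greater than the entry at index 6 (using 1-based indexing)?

5

The element at index 6 is 13.
Elements before it: 40, 33, 30, 25, 29
Those larger than 13: 40, 33, 30, 25, 29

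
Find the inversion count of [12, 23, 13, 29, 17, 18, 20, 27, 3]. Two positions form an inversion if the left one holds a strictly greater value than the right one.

16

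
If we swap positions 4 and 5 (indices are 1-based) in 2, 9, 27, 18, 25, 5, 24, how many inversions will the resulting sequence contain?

9 inversions

Positions 4 and 5 hold 18 and 25; after swapping, the array is [2, 9, 27, 25, 18, 5, 24].
Element-by-element contributions:
2 → none → 0
9 → 5 → 1
27 → 25, 18, 5, 24 → 4
25 → 18, 5, 24 → 3
18 → 5 → 1
5 → none → 0
24 → none → 0
Sum: 0 + 1 + 4 + 3 + 1 + 0 + 0 = 9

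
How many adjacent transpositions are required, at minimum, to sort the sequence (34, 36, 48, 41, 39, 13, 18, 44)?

There are 14 swaps.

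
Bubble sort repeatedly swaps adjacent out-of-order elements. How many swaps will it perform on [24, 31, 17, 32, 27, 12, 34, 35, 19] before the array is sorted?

15

The minimum number of adjacent swaps to sort an array equals its inversion count, since every such swap removes exactly one inversion.
Count inversions — for each element, later elements that are smaller:
24: 17, 12, 19 → 3
31: 17, 27, 12, 19 → 4
17: 12 → 1
32: 27, 12, 19 → 3
27: 12, 19 → 2
12: none → 0
34: 19 → 1
35: 19 → 1
19: none → 0
Total inversions: 3 + 4 + 1 + 3 + 2 + 0 + 1 + 1 + 0 = 15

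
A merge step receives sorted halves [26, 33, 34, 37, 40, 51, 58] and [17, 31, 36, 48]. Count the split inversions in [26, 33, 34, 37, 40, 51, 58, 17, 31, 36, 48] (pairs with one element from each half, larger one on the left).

For each element r of the right run, count left-run elements greater than r:
r = 17: 26, 33, 34, 37, 40, 51, 58 → 7
r = 31: 33, 34, 37, 40, 51, 58 → 6
r = 36: 37, 40, 51, 58 → 4
r = 48: 51, 58 → 2
Cross-inversions: 7 + 6 + 4 + 2 = 19

19 cross-inversions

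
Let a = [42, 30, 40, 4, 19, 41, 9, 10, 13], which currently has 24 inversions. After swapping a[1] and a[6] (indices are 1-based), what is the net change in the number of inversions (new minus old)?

Positions 1 and 6 hold 42 and 41; after swapping, the array is [41, 30, 40, 4, 19, 42, 9, 10, 13].
Count, for each position, how many later elements it exceeds:
41 → 30, 40, 4, 19, 9, 10, 13 → 7
30 → 4, 19, 9, 10, 13 → 5
40 → 4, 19, 9, 10, 13 → 5
4 → none → 0
19 → 9, 10, 13 → 3
42 → 9, 10, 13 → 3
9 → none → 0
10 → none → 0
13 → none → 0
Sum: 7 + 5 + 5 + 0 + 3 + 3 + 0 + 0 + 0 = 23
Change: 23 − 24 = -1

-1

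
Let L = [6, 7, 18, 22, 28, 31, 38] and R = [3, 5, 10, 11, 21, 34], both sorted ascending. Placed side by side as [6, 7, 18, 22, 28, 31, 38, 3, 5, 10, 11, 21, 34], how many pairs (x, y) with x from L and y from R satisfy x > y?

29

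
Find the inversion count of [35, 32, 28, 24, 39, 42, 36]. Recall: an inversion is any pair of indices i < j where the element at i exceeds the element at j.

For each element, count later entries that are smaller:
35 → 32, 28, 24 → 3
32 → 28, 24 → 2
28 → 24 → 1
24 → none → 0
39 → 36 → 1
42 → 36 → 1
36 → none → 0
Sum: 3 + 2 + 1 + 0 + 1 + 1 + 0 = 8

8 inversions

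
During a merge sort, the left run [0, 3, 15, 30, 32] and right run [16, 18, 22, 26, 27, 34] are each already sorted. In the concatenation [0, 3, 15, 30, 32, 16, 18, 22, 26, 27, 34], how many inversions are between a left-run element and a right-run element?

10 cross-inversions

Count, for every r in R, how many entries of L exceed r:
r = 16: 30, 32 → 2
r = 18: 30, 32 → 2
r = 22: 30, 32 → 2
r = 26: 30, 32 → 2
r = 27: 30, 32 → 2
r = 34: none → 0
Cross-inversions: 2 + 2 + 2 + 2 + 2 + 0 = 10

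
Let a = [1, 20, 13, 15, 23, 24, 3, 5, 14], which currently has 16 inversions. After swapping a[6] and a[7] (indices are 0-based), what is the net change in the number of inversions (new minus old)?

Positions 6 and 7 hold 3 and 5; after swapping, the array is [1, 20, 13, 15, 23, 24, 5, 3, 14].
Count, for each position, how many later elements it exceeds:
1: 0
20: 5
13: 2
15: 3
23: 3
24: 3
5: 1
3: 0
14: 0
Sum: 0 + 5 + 2 + 3 + 3 + 3 + 1 + 0 + 0 = 17
Change: 17 − 16 = +1

+1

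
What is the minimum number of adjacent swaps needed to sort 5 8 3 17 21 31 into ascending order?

Minimum adjacent swaps = number of inversions (each swap of adjacent out-of-order elements removes one inversion and no swap can remove more).
Count inversions — for each element, later elements that are smaller:
5: 3 → 1
8: 3 → 1
3: none → 0
17: none → 0
21: none → 0
31: none → 0
Total inversions: 1 + 1 + 0 + 0 + 0 + 0 = 2

2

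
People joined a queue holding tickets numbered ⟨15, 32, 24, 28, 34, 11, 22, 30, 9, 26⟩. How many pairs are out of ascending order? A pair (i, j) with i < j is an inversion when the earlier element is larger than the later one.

25 out-of-order pairs

Sweep left to right; for each value list the smaller values that follow it:
15 → 11, 9 → 2
32 → 24, 28, 11, 22, 30, 9, 26 → 7
24 → 11, 22, 9 → 3
28 → 11, 22, 9, 26 → 4
34 → 11, 22, 30, 9, 26 → 5
11 → 9 → 1
22 → 9 → 1
30 → 9, 26 → 2
9 → none → 0
26 → none → 0
Sum: 2 + 7 + 3 + 4 + 5 + 1 + 1 + 2 + 0 + 0 = 25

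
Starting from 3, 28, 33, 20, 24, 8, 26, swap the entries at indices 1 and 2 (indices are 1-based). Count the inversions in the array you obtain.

Positions 1 and 2 hold 3 and 28; after swapping, the array is [28, 3, 33, 20, 24, 8, 26].
Element-by-element contributions:
28: 5
3: 0
33: 4
20: 1
24: 1
8: 0
26: 0
Sum: 5 + 0 + 4 + 1 + 1 + 0 + 0 = 11

11 inversions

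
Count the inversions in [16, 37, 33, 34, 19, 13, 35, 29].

15

For each element, count later entries that are smaller:
16 → 13 → 1
37 → 33, 34, 19, 13, 35, 29 → 6
33 → 19, 13, 29 → 3
34 → 19, 13, 29 → 3
19 → 13 → 1
13 → none → 0
35 → 29 → 1
29 → none → 0
Sum: 1 + 6 + 3 + 3 + 1 + 0 + 1 + 0 = 15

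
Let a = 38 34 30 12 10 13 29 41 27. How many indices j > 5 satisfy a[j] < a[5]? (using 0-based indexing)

0

The element at index 5 is 13.
Elements after it: 29, 41, 27
None of them are smaller than 13.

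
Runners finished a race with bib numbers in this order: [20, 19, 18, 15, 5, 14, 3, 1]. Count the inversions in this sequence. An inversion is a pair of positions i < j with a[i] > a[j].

There are 27 out-of-order pairs.

Element-by-element contributions:
20: 7
19: 6
18: 5
15: 4
5: 2
14: 2
3: 1
1: 0
Sum: 7 + 6 + 5 + 4 + 2 + 2 + 1 + 0 = 27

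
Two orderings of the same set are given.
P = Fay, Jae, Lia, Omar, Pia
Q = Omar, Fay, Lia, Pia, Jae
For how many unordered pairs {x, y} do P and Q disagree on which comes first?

Disagreeing pairs: 5

Assign each item its position (1..5) in the first ordering, then rewrite the second ordering as that position sequence:
positions: Fay→1, Jae→2, Lia→3, Omar→4, Pia→5
second ordering as positions: [4, 1, 3, 5, 2]
Discordant pairs = inversions in this position sequence.
4: 1, 3, 2 → 3
1: 0
3: 2 → 1
5: 2 → 1
2: 0
Total: 3 + 0 + 1 + 1 + 0 = 5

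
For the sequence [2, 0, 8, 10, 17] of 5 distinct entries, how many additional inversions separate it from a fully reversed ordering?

Maximum inversions for 5 distinct elements is C(5, 2) = 5·4/2 = 10.
Current inversions — for each element, count later smaller elements:
2: 1
0: 0
8: 0
10: 0
17: 0
Current total: 1 + 0 + 0 + 0 + 0 = 1
Shortfall: 10 − 1 = 9

9 inversions short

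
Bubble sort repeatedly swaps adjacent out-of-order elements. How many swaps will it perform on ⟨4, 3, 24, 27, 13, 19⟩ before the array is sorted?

5 swaps

Each adjacent swap fixes exactly one inversion, so the minimum swap count equals the number of inversions.
Count inversions — for each element, later elements that are smaller:
4: 3 → 1
3: none → 0
24: 13, 19 → 2
27: 13, 19 → 2
13: none → 0
19: none → 0
Total inversions: 1 + 0 + 2 + 2 + 0 + 0 = 5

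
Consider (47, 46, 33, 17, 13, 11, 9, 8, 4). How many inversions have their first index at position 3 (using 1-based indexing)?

The element at index 3 is 33.
Elements after it: 17, 13, 11, 9, 8, 4
Those smaller than 33: 17, 13, 11, 9, 8, 4

6 such elements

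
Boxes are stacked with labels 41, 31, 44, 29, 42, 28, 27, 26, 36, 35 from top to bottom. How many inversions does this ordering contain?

Count, for each position, how many later elements it exceeds:
41 → 31, 29, 28, 27, 26, 36, 35 → 7
31 → 29, 28, 27, 26 → 4
44 → 29, 42, 28, 27, 26, 36, 35 → 7
29 → 28, 27, 26 → 3
42 → 28, 27, 26, 36, 35 → 5
28 → 27, 26 → 2
27 → 26 → 1
26 → none → 0
36 → 35 → 1
35 → none → 0
Sum: 7 + 4 + 7 + 3 + 5 + 2 + 1 + 0 + 1 + 0 = 30

30 inversions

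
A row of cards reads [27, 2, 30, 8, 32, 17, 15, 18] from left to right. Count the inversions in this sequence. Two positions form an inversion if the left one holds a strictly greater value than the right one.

Count, for each position, how many later elements it exceeds:
27: 5
2: 0
30: 4
8: 0
32: 3
17: 1
15: 0
18: 0
Sum: 5 + 0 + 4 + 0 + 3 + 1 + 0 + 0 = 13

13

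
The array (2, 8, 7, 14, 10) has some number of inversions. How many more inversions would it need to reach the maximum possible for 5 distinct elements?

Maximum inversions for 5 distinct elements is C(5, 2) = 5·4/2 = 10.
Current inversions — for each element, count later smaller elements:
2: 0
8: 1
7: 0
14: 1
10: 0
Current total: 0 + 1 + 0 + 1 + 0 = 2
Shortfall: 10 − 2 = 8

8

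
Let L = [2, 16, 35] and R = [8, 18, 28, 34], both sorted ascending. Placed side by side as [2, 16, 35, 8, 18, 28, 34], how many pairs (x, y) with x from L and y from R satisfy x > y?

Count, for every r in R, how many entries of L exceed r:
r = 8: 16, 35 → 2
r = 18: 35 → 1
r = 28: 35 → 1
r = 34: 35 → 1
Cross-inversions: 2 + 1 + 1 + 1 = 5

5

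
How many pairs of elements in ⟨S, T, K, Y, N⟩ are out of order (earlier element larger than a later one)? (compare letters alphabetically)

5

Inversion pairs (indices are 1-based):
(1,3): S > K
(1,5): S > N
(2,3): T > K
(2,5): T > N
(4,5): Y > N
That's 5 pairs.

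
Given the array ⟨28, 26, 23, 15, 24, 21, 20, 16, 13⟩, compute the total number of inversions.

Sweep left to right; for each value list the smaller values that follow it:
28: 8
26: 7
23: 5
15: 1
24: 4
21: 3
20: 2
16: 1
13: 0
Sum: 8 + 7 + 5 + 1 + 4 + 3 + 2 + 1 + 0 = 31

31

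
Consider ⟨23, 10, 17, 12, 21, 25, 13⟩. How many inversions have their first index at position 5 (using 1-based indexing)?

1

The element at index 5 is 21.
Elements after it: 25, 13
Those smaller than 21: 13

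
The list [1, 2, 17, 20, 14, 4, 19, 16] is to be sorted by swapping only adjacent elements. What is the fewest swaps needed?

The minimum number of adjacent swaps to sort an array equals its inversion count, since every such swap removes exactly one inversion.
Count inversions — for each element, later elements that are smaller:
1: none → 0
2: none → 0
17: 14, 4, 16 → 3
20: 14, 4, 19, 16 → 4
14: 4 → 1
4: none → 0
19: 16 → 1
16: none → 0
Total inversions: 0 + 0 + 3 + 4 + 1 + 0 + 1 + 0 = 9

9 adjacent swaps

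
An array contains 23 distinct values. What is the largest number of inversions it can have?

253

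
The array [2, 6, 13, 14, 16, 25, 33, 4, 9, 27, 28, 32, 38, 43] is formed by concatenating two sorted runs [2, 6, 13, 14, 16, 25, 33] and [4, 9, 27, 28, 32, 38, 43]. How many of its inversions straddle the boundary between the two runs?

For each element r of the right run, count left-run elements greater than r:
r = 4: 6, 13, 14, 16, 25, 33 → 6
r = 9: 13, 14, 16, 25, 33 → 5
r = 27: 33 → 1
r = 28: 33 → 1
r = 32: 33 → 1
r = 38: none → 0
r = 43: none → 0
Cross-inversions: 6 + 5 + 1 + 1 + 1 + 0 + 0 = 14

14 split inversions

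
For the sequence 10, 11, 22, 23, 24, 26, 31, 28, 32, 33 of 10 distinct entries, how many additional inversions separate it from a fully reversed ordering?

Maximum inversions for 10 distinct elements is C(10, 2) = 10·9/2 = 45.
Current inversions — for each element, count later smaller elements:
10: 0
11: 0
22: 0
23: 0
24: 0
26: 0
31: 1
28: 0
32: 0
33: 0
Current total: 0 + 0 + 0 + 0 + 0 + 0 + 1 + 0 + 0 + 0 = 1
Shortfall: 45 − 1 = 44

44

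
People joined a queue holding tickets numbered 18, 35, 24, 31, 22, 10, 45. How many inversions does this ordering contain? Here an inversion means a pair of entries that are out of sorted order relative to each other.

Count, for each position, how many later elements it exceeds:
18 → 10 → 1
35 → 24, 31, 22, 10 → 4
24 → 22, 10 → 2
31 → 22, 10 → 2
22 → 10 → 1
10 → none → 0
45 → none → 0
Sum: 1 + 4 + 2 + 2 + 1 + 0 + 0 = 10

10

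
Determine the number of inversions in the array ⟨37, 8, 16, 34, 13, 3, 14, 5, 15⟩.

For each element, count later entries that are smaller:
37: 8
8: 2
16: 5
34: 5
13: 2
3: 0
14: 1
5: 0
15: 0
Sum: 8 + 2 + 5 + 5 + 2 + 0 + 1 + 0 + 0 = 23

23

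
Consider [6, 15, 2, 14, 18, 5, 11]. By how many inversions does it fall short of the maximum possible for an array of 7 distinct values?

Maximum inversions for 7 distinct elements is C(7, 2) = 7·6/2 = 21.
Current inversions — for each element, count later smaller elements:
6: 2
15: 4
2: 0
14: 2
18: 2
5: 0
11: 0
Current total: 2 + 4 + 0 + 2 + 2 + 0 + 0 = 10
Shortfall: 21 − 10 = 11

11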